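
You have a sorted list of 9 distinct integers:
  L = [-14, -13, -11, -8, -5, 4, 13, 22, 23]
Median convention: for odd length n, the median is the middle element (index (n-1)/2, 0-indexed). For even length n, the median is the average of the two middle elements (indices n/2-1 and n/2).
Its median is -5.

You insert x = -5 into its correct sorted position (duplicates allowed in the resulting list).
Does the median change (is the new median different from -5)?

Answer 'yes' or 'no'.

Old median = -5
Insert x = -5
New median = -5
Changed? no

Answer: no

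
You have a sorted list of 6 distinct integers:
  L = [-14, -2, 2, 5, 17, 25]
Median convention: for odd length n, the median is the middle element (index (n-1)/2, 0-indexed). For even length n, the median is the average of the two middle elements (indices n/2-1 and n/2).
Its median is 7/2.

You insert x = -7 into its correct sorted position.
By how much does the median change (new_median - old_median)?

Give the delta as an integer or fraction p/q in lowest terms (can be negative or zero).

Answer: -3/2

Derivation:
Old median = 7/2
After inserting x = -7: new sorted = [-14, -7, -2, 2, 5, 17, 25]
New median = 2
Delta = 2 - 7/2 = -3/2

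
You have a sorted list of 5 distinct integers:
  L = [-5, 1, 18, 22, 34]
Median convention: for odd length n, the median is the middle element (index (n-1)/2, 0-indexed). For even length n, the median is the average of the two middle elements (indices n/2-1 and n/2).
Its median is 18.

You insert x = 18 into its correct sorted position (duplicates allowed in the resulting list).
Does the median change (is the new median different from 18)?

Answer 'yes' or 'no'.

Old median = 18
Insert x = 18
New median = 18
Changed? no

Answer: no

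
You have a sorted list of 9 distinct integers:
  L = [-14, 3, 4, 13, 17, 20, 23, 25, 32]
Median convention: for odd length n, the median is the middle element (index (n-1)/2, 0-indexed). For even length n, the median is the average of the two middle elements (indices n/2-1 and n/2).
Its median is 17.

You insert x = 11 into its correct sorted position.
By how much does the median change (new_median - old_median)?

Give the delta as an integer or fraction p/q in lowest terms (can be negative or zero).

Answer: -2

Derivation:
Old median = 17
After inserting x = 11: new sorted = [-14, 3, 4, 11, 13, 17, 20, 23, 25, 32]
New median = 15
Delta = 15 - 17 = -2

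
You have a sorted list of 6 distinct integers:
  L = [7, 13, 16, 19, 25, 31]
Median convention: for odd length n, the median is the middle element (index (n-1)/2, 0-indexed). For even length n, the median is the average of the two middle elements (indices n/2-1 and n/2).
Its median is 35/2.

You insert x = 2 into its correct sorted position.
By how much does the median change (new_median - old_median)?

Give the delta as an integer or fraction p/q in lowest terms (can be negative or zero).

Old median = 35/2
After inserting x = 2: new sorted = [2, 7, 13, 16, 19, 25, 31]
New median = 16
Delta = 16 - 35/2 = -3/2

Answer: -3/2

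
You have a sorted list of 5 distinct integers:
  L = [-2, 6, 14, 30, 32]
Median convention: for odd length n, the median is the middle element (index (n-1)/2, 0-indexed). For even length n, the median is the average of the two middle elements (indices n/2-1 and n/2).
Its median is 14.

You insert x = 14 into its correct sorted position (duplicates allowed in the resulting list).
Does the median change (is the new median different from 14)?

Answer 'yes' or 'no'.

Answer: no

Derivation:
Old median = 14
Insert x = 14
New median = 14
Changed? no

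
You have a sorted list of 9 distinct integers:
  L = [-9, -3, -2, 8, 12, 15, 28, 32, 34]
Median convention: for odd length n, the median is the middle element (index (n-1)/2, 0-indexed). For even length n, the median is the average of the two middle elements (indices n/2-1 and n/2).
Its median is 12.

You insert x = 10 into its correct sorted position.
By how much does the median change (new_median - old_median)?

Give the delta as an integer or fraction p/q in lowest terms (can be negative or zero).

Old median = 12
After inserting x = 10: new sorted = [-9, -3, -2, 8, 10, 12, 15, 28, 32, 34]
New median = 11
Delta = 11 - 12 = -1

Answer: -1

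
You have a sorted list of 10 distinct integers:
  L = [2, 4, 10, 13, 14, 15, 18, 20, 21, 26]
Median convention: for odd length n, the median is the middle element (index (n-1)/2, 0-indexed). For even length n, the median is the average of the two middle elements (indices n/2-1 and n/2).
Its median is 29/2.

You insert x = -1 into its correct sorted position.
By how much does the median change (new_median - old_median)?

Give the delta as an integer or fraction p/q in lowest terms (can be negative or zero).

Answer: -1/2

Derivation:
Old median = 29/2
After inserting x = -1: new sorted = [-1, 2, 4, 10, 13, 14, 15, 18, 20, 21, 26]
New median = 14
Delta = 14 - 29/2 = -1/2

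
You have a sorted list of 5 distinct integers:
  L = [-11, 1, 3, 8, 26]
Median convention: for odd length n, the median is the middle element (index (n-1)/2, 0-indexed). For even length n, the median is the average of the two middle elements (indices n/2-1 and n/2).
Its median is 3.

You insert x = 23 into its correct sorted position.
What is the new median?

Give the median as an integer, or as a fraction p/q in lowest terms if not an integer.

Old list (sorted, length 5): [-11, 1, 3, 8, 26]
Old median = 3
Insert x = 23
Old length odd (5). Middle was index 2 = 3.
New length even (6). New median = avg of two middle elements.
x = 23: 4 elements are < x, 1 elements are > x.
New sorted list: [-11, 1, 3, 8, 23, 26]
New median = 11/2

Answer: 11/2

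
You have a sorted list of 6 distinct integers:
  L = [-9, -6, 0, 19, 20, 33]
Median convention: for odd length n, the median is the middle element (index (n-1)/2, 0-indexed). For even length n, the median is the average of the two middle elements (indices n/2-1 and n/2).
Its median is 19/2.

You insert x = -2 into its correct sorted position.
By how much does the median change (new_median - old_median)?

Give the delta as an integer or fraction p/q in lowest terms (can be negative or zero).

Old median = 19/2
After inserting x = -2: new sorted = [-9, -6, -2, 0, 19, 20, 33]
New median = 0
Delta = 0 - 19/2 = -19/2

Answer: -19/2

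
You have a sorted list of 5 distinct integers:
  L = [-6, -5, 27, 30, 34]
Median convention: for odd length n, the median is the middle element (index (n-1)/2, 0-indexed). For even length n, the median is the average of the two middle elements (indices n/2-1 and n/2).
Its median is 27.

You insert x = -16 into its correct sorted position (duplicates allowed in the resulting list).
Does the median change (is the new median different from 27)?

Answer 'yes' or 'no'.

Answer: yes

Derivation:
Old median = 27
Insert x = -16
New median = 11
Changed? yes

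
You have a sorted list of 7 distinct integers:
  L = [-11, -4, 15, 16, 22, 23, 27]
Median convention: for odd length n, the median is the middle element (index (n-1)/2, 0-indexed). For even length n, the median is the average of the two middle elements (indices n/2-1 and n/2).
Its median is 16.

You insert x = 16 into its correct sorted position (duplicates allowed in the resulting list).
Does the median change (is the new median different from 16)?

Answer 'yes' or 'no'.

Old median = 16
Insert x = 16
New median = 16
Changed? no

Answer: no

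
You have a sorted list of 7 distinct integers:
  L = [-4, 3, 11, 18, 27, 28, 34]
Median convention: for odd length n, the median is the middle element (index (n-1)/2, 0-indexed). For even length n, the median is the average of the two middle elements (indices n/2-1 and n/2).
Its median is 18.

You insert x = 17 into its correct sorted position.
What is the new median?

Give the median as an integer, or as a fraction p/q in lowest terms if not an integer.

Old list (sorted, length 7): [-4, 3, 11, 18, 27, 28, 34]
Old median = 18
Insert x = 17
Old length odd (7). Middle was index 3 = 18.
New length even (8). New median = avg of two middle elements.
x = 17: 3 elements are < x, 4 elements are > x.
New sorted list: [-4, 3, 11, 17, 18, 27, 28, 34]
New median = 35/2

Answer: 35/2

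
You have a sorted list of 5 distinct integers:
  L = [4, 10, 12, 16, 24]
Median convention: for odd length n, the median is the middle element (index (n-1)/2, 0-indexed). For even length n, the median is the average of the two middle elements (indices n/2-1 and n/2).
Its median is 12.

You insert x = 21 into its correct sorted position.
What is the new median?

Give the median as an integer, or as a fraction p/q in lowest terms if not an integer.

Old list (sorted, length 5): [4, 10, 12, 16, 24]
Old median = 12
Insert x = 21
Old length odd (5). Middle was index 2 = 12.
New length even (6). New median = avg of two middle elements.
x = 21: 4 elements are < x, 1 elements are > x.
New sorted list: [4, 10, 12, 16, 21, 24]
New median = 14

Answer: 14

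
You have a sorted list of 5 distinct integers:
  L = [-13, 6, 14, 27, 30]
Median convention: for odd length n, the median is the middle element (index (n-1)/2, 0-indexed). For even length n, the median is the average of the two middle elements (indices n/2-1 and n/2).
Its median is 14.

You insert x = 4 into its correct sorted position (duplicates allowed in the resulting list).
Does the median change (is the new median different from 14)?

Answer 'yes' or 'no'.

Answer: yes

Derivation:
Old median = 14
Insert x = 4
New median = 10
Changed? yes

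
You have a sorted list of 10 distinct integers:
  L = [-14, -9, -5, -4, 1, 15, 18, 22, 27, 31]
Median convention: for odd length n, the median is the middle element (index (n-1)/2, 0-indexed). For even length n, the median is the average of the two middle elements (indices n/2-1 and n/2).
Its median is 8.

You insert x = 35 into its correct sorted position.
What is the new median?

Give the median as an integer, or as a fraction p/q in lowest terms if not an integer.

Answer: 15

Derivation:
Old list (sorted, length 10): [-14, -9, -5, -4, 1, 15, 18, 22, 27, 31]
Old median = 8
Insert x = 35
Old length even (10). Middle pair: indices 4,5 = 1,15.
New length odd (11). New median = single middle element.
x = 35: 10 elements are < x, 0 elements are > x.
New sorted list: [-14, -9, -5, -4, 1, 15, 18, 22, 27, 31, 35]
New median = 15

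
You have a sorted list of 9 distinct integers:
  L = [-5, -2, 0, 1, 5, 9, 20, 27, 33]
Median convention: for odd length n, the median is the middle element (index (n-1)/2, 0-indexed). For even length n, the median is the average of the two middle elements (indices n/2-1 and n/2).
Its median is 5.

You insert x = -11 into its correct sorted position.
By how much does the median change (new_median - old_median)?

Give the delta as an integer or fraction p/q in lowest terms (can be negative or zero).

Old median = 5
After inserting x = -11: new sorted = [-11, -5, -2, 0, 1, 5, 9, 20, 27, 33]
New median = 3
Delta = 3 - 5 = -2

Answer: -2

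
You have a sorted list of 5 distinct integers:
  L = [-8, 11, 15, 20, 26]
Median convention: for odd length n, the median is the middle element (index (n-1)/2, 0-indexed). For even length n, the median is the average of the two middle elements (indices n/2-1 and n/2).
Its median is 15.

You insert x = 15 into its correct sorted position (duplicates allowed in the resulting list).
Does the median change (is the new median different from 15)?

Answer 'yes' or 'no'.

Old median = 15
Insert x = 15
New median = 15
Changed? no

Answer: no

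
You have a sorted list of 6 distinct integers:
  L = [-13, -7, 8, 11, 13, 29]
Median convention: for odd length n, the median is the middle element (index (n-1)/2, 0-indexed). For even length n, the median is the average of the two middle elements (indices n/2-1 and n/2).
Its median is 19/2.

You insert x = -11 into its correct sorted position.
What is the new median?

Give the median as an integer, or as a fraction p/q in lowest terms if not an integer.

Answer: 8

Derivation:
Old list (sorted, length 6): [-13, -7, 8, 11, 13, 29]
Old median = 19/2
Insert x = -11
Old length even (6). Middle pair: indices 2,3 = 8,11.
New length odd (7). New median = single middle element.
x = -11: 1 elements are < x, 5 elements are > x.
New sorted list: [-13, -11, -7, 8, 11, 13, 29]
New median = 8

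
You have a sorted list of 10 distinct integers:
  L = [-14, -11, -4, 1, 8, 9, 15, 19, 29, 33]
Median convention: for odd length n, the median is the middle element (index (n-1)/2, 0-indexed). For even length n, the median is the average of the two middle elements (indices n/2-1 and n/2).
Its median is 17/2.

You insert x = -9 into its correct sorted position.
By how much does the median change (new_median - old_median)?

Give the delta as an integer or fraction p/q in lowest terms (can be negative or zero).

Old median = 17/2
After inserting x = -9: new sorted = [-14, -11, -9, -4, 1, 8, 9, 15, 19, 29, 33]
New median = 8
Delta = 8 - 17/2 = -1/2

Answer: -1/2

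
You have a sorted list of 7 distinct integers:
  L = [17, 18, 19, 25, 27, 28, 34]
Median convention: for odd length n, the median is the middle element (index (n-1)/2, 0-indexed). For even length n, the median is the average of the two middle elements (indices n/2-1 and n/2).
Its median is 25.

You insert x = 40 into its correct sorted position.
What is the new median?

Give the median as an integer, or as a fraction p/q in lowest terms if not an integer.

Answer: 26

Derivation:
Old list (sorted, length 7): [17, 18, 19, 25, 27, 28, 34]
Old median = 25
Insert x = 40
Old length odd (7). Middle was index 3 = 25.
New length even (8). New median = avg of two middle elements.
x = 40: 7 elements are < x, 0 elements are > x.
New sorted list: [17, 18, 19, 25, 27, 28, 34, 40]
New median = 26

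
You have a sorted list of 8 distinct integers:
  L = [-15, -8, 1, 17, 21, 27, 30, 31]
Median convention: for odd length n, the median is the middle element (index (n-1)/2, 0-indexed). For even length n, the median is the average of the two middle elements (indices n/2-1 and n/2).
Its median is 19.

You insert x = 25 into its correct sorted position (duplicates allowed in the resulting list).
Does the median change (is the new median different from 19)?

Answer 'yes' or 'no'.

Answer: yes

Derivation:
Old median = 19
Insert x = 25
New median = 21
Changed? yes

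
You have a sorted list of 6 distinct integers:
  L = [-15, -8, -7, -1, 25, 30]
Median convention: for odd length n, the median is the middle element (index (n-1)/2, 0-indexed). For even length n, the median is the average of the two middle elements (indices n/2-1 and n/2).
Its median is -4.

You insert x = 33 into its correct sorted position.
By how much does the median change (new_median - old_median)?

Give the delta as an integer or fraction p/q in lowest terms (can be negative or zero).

Answer: 3

Derivation:
Old median = -4
After inserting x = 33: new sorted = [-15, -8, -7, -1, 25, 30, 33]
New median = -1
Delta = -1 - -4 = 3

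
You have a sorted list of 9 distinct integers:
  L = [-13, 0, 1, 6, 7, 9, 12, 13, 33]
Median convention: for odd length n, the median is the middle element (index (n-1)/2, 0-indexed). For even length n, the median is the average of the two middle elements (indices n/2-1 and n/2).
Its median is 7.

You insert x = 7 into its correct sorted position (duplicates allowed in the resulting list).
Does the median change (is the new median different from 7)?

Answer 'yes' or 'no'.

Old median = 7
Insert x = 7
New median = 7
Changed? no

Answer: no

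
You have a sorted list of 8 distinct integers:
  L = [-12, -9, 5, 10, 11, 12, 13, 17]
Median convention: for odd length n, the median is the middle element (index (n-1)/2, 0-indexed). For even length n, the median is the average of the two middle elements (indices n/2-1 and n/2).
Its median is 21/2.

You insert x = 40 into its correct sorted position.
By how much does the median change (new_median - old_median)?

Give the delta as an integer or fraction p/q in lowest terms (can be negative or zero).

Answer: 1/2

Derivation:
Old median = 21/2
After inserting x = 40: new sorted = [-12, -9, 5, 10, 11, 12, 13, 17, 40]
New median = 11
Delta = 11 - 21/2 = 1/2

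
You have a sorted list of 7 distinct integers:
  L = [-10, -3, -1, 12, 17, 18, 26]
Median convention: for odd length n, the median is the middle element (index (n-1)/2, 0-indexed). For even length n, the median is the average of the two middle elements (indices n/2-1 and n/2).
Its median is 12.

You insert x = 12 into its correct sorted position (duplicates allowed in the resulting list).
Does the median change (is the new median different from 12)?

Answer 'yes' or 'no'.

Old median = 12
Insert x = 12
New median = 12
Changed? no

Answer: no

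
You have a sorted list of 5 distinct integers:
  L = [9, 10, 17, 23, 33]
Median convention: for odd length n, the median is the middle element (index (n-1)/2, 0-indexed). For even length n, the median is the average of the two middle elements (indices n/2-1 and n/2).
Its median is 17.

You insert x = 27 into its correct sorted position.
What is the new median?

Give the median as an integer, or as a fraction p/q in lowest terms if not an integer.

Old list (sorted, length 5): [9, 10, 17, 23, 33]
Old median = 17
Insert x = 27
Old length odd (5). Middle was index 2 = 17.
New length even (6). New median = avg of two middle elements.
x = 27: 4 elements are < x, 1 elements are > x.
New sorted list: [9, 10, 17, 23, 27, 33]
New median = 20

Answer: 20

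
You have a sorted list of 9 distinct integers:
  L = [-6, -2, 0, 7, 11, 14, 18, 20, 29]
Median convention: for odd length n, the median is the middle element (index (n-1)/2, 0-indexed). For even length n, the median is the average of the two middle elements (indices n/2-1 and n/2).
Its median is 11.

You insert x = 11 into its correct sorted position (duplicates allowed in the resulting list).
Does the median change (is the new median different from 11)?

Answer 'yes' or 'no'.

Old median = 11
Insert x = 11
New median = 11
Changed? no

Answer: no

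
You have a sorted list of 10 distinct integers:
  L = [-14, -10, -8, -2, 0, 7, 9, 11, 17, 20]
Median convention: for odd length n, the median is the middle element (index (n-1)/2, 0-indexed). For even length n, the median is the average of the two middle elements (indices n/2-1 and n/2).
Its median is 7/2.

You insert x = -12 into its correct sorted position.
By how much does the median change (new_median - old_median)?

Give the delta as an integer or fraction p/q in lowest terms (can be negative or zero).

Old median = 7/2
After inserting x = -12: new sorted = [-14, -12, -10, -8, -2, 0, 7, 9, 11, 17, 20]
New median = 0
Delta = 0 - 7/2 = -7/2

Answer: -7/2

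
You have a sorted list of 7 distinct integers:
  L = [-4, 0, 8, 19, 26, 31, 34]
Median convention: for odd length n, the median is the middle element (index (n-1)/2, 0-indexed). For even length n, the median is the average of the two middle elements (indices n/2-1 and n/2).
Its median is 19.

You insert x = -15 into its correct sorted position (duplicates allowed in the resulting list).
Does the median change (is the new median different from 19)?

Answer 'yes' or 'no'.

Answer: yes

Derivation:
Old median = 19
Insert x = -15
New median = 27/2
Changed? yes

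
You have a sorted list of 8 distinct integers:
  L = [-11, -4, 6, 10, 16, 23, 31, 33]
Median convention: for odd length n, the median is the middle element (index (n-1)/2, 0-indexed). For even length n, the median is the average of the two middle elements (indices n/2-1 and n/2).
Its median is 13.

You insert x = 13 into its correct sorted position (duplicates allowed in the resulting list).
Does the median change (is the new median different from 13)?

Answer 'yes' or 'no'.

Old median = 13
Insert x = 13
New median = 13
Changed? no

Answer: no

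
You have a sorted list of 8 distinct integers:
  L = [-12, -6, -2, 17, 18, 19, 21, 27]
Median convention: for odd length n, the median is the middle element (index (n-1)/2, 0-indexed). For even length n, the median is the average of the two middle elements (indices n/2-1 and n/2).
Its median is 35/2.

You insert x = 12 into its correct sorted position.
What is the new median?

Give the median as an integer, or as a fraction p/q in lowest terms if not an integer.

Answer: 17

Derivation:
Old list (sorted, length 8): [-12, -6, -2, 17, 18, 19, 21, 27]
Old median = 35/2
Insert x = 12
Old length even (8). Middle pair: indices 3,4 = 17,18.
New length odd (9). New median = single middle element.
x = 12: 3 elements are < x, 5 elements are > x.
New sorted list: [-12, -6, -2, 12, 17, 18, 19, 21, 27]
New median = 17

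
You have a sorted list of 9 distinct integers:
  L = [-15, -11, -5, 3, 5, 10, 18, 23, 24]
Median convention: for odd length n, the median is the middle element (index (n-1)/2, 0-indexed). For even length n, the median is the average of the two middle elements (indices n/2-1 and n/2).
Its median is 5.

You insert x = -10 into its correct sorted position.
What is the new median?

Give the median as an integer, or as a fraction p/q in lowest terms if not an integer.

Answer: 4

Derivation:
Old list (sorted, length 9): [-15, -11, -5, 3, 5, 10, 18, 23, 24]
Old median = 5
Insert x = -10
Old length odd (9). Middle was index 4 = 5.
New length even (10). New median = avg of two middle elements.
x = -10: 2 elements are < x, 7 elements are > x.
New sorted list: [-15, -11, -10, -5, 3, 5, 10, 18, 23, 24]
New median = 4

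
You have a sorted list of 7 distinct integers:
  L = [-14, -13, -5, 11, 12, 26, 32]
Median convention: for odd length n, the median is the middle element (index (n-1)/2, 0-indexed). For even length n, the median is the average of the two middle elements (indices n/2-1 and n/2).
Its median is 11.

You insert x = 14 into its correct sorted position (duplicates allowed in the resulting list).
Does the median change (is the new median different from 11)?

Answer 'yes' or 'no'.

Old median = 11
Insert x = 14
New median = 23/2
Changed? yes

Answer: yes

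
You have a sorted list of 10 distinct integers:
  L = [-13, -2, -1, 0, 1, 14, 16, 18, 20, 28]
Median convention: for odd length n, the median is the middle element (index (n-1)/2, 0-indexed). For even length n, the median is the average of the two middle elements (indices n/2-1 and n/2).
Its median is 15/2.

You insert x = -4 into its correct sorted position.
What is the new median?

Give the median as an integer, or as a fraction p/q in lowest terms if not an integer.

Answer: 1

Derivation:
Old list (sorted, length 10): [-13, -2, -1, 0, 1, 14, 16, 18, 20, 28]
Old median = 15/2
Insert x = -4
Old length even (10). Middle pair: indices 4,5 = 1,14.
New length odd (11). New median = single middle element.
x = -4: 1 elements are < x, 9 elements are > x.
New sorted list: [-13, -4, -2, -1, 0, 1, 14, 16, 18, 20, 28]
New median = 1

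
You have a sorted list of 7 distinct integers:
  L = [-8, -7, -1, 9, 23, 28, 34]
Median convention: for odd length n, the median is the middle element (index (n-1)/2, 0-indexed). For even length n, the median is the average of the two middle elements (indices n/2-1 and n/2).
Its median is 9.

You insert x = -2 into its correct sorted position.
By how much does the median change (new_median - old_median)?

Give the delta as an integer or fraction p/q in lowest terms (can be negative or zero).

Answer: -5

Derivation:
Old median = 9
After inserting x = -2: new sorted = [-8, -7, -2, -1, 9, 23, 28, 34]
New median = 4
Delta = 4 - 9 = -5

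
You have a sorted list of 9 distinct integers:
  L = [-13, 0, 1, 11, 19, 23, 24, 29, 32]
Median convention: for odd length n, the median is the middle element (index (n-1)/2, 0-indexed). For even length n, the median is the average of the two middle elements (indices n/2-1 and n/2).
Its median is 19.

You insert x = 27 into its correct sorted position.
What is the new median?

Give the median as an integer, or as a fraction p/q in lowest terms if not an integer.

Old list (sorted, length 9): [-13, 0, 1, 11, 19, 23, 24, 29, 32]
Old median = 19
Insert x = 27
Old length odd (9). Middle was index 4 = 19.
New length even (10). New median = avg of two middle elements.
x = 27: 7 elements are < x, 2 elements are > x.
New sorted list: [-13, 0, 1, 11, 19, 23, 24, 27, 29, 32]
New median = 21

Answer: 21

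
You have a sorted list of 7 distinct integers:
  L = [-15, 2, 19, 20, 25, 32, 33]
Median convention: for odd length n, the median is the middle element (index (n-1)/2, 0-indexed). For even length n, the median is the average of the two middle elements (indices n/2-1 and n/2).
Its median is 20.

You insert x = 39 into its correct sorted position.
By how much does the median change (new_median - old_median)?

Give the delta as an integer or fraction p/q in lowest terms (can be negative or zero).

Old median = 20
After inserting x = 39: new sorted = [-15, 2, 19, 20, 25, 32, 33, 39]
New median = 45/2
Delta = 45/2 - 20 = 5/2

Answer: 5/2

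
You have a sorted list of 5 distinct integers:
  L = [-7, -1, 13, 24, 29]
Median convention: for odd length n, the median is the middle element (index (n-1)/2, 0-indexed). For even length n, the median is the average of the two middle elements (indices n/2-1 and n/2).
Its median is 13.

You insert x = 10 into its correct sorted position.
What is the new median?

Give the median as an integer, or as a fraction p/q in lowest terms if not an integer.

Old list (sorted, length 5): [-7, -1, 13, 24, 29]
Old median = 13
Insert x = 10
Old length odd (5). Middle was index 2 = 13.
New length even (6). New median = avg of two middle elements.
x = 10: 2 elements are < x, 3 elements are > x.
New sorted list: [-7, -1, 10, 13, 24, 29]
New median = 23/2

Answer: 23/2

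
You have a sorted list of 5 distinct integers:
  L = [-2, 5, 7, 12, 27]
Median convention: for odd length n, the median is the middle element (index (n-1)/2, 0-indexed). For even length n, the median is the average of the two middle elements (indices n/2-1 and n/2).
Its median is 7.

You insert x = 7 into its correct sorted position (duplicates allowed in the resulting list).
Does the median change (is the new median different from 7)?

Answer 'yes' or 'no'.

Old median = 7
Insert x = 7
New median = 7
Changed? no

Answer: no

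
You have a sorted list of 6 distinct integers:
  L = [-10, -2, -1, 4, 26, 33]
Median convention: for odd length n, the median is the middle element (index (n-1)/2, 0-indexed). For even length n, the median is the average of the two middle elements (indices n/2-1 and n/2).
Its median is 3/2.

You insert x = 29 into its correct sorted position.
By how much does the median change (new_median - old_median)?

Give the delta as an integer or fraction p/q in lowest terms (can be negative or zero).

Answer: 5/2

Derivation:
Old median = 3/2
After inserting x = 29: new sorted = [-10, -2, -1, 4, 26, 29, 33]
New median = 4
Delta = 4 - 3/2 = 5/2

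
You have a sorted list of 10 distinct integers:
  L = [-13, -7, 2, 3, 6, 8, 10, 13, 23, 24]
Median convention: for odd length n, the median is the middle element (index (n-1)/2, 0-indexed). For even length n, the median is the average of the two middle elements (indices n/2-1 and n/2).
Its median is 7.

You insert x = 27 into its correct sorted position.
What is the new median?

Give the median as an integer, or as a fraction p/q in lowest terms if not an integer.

Answer: 8

Derivation:
Old list (sorted, length 10): [-13, -7, 2, 3, 6, 8, 10, 13, 23, 24]
Old median = 7
Insert x = 27
Old length even (10). Middle pair: indices 4,5 = 6,8.
New length odd (11). New median = single middle element.
x = 27: 10 elements are < x, 0 elements are > x.
New sorted list: [-13, -7, 2, 3, 6, 8, 10, 13, 23, 24, 27]
New median = 8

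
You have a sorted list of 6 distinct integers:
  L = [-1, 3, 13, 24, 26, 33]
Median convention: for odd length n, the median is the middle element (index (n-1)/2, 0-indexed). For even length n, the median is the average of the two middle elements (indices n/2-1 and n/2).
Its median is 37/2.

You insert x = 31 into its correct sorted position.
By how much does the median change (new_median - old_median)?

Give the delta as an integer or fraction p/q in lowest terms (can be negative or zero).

Old median = 37/2
After inserting x = 31: new sorted = [-1, 3, 13, 24, 26, 31, 33]
New median = 24
Delta = 24 - 37/2 = 11/2

Answer: 11/2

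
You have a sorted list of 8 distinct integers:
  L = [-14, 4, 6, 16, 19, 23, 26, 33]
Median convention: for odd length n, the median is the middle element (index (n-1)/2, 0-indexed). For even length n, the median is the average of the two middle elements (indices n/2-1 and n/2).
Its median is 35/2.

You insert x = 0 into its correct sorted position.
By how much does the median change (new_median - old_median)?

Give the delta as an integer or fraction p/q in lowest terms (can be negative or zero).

Old median = 35/2
After inserting x = 0: new sorted = [-14, 0, 4, 6, 16, 19, 23, 26, 33]
New median = 16
Delta = 16 - 35/2 = -3/2

Answer: -3/2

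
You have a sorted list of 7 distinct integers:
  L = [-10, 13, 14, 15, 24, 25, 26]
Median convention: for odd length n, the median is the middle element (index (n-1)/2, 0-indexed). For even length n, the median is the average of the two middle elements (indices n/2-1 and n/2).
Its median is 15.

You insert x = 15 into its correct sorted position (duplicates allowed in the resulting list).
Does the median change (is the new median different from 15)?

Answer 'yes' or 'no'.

Old median = 15
Insert x = 15
New median = 15
Changed? no

Answer: no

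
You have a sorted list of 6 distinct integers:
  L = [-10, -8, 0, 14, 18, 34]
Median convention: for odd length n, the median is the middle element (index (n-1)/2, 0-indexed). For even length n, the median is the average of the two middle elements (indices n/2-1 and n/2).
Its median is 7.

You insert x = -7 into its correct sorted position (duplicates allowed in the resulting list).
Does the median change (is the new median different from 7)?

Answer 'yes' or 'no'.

Old median = 7
Insert x = -7
New median = 0
Changed? yes

Answer: yes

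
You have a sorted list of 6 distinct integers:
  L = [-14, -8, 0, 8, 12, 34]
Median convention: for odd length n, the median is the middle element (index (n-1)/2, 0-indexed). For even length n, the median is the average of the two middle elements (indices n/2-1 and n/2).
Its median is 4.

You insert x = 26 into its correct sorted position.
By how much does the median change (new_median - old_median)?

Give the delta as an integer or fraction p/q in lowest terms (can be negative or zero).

Answer: 4

Derivation:
Old median = 4
After inserting x = 26: new sorted = [-14, -8, 0, 8, 12, 26, 34]
New median = 8
Delta = 8 - 4 = 4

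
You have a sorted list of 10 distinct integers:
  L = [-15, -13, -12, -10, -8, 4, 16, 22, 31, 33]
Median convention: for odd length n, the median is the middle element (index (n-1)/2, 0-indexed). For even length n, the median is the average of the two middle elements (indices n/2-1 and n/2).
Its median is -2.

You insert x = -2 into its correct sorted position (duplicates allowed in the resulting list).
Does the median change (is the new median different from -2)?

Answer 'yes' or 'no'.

Old median = -2
Insert x = -2
New median = -2
Changed? no

Answer: no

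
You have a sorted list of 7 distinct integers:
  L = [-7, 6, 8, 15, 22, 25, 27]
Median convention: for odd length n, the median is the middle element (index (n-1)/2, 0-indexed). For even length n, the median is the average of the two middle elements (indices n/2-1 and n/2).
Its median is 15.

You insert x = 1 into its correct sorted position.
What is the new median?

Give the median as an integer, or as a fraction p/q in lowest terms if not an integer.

Old list (sorted, length 7): [-7, 6, 8, 15, 22, 25, 27]
Old median = 15
Insert x = 1
Old length odd (7). Middle was index 3 = 15.
New length even (8). New median = avg of two middle elements.
x = 1: 1 elements are < x, 6 elements are > x.
New sorted list: [-7, 1, 6, 8, 15, 22, 25, 27]
New median = 23/2

Answer: 23/2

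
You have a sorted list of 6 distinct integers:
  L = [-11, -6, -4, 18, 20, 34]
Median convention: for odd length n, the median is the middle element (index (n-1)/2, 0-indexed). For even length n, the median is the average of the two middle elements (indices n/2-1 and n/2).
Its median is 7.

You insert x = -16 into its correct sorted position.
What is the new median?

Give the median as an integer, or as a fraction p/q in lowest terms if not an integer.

Old list (sorted, length 6): [-11, -6, -4, 18, 20, 34]
Old median = 7
Insert x = -16
Old length even (6). Middle pair: indices 2,3 = -4,18.
New length odd (7). New median = single middle element.
x = -16: 0 elements are < x, 6 elements are > x.
New sorted list: [-16, -11, -6, -4, 18, 20, 34]
New median = -4

Answer: -4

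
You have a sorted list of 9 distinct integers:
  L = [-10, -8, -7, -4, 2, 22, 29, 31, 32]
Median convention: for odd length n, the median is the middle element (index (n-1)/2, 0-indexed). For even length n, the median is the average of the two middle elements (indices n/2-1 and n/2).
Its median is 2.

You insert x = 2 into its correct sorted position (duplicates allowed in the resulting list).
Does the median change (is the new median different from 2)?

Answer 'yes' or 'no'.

Answer: no

Derivation:
Old median = 2
Insert x = 2
New median = 2
Changed? no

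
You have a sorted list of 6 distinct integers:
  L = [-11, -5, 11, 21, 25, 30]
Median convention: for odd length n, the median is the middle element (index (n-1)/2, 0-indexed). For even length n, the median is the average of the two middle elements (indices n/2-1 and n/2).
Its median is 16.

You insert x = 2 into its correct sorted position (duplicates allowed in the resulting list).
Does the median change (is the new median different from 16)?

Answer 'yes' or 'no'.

Old median = 16
Insert x = 2
New median = 11
Changed? yes

Answer: yes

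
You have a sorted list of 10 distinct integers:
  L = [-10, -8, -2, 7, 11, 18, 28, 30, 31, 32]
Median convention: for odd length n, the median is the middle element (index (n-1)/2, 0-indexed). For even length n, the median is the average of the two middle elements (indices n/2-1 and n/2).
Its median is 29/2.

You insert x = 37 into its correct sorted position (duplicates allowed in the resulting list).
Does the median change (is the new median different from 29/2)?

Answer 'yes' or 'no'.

Old median = 29/2
Insert x = 37
New median = 18
Changed? yes

Answer: yes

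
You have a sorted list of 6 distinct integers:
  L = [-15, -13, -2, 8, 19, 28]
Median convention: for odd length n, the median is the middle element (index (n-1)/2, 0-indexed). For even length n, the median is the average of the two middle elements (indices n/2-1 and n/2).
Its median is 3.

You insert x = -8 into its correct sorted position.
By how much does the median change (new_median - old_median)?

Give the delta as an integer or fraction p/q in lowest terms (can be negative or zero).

Answer: -5

Derivation:
Old median = 3
After inserting x = -8: new sorted = [-15, -13, -8, -2, 8, 19, 28]
New median = -2
Delta = -2 - 3 = -5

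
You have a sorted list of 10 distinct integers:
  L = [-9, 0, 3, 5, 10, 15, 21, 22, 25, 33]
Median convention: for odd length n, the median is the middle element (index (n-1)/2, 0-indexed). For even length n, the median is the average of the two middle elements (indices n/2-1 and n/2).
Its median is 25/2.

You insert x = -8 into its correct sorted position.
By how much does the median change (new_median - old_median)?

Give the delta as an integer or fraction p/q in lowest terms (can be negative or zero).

Answer: -5/2

Derivation:
Old median = 25/2
After inserting x = -8: new sorted = [-9, -8, 0, 3, 5, 10, 15, 21, 22, 25, 33]
New median = 10
Delta = 10 - 25/2 = -5/2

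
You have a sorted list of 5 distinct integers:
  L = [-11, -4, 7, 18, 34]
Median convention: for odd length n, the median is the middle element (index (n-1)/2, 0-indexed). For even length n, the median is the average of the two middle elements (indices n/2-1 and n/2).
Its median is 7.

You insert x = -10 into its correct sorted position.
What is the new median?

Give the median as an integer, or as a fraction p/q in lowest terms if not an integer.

Answer: 3/2

Derivation:
Old list (sorted, length 5): [-11, -4, 7, 18, 34]
Old median = 7
Insert x = -10
Old length odd (5). Middle was index 2 = 7.
New length even (6). New median = avg of two middle elements.
x = -10: 1 elements are < x, 4 elements are > x.
New sorted list: [-11, -10, -4, 7, 18, 34]
New median = 3/2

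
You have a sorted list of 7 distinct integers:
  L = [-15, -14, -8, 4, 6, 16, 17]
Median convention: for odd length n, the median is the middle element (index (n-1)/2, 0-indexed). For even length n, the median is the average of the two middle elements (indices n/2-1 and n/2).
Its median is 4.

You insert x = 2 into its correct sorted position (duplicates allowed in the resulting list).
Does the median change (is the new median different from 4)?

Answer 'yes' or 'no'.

Old median = 4
Insert x = 2
New median = 3
Changed? yes

Answer: yes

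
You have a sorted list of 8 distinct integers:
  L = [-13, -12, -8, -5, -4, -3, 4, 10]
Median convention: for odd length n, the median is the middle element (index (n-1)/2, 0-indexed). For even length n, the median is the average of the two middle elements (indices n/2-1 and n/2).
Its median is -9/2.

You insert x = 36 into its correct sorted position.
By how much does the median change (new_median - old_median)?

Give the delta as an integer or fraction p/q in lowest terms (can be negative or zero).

Answer: 1/2

Derivation:
Old median = -9/2
After inserting x = 36: new sorted = [-13, -12, -8, -5, -4, -3, 4, 10, 36]
New median = -4
Delta = -4 - -9/2 = 1/2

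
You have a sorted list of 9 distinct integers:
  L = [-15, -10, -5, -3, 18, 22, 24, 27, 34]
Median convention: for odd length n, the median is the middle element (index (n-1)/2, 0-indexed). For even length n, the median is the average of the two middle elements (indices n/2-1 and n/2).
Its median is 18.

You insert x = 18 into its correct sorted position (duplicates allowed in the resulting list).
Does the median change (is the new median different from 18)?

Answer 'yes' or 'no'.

Answer: no

Derivation:
Old median = 18
Insert x = 18
New median = 18
Changed? no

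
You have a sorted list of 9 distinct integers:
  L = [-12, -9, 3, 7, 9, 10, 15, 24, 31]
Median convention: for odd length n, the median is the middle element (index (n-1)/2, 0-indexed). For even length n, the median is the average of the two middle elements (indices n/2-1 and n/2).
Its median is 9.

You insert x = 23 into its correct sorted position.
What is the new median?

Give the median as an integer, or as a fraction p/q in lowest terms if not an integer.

Answer: 19/2

Derivation:
Old list (sorted, length 9): [-12, -9, 3, 7, 9, 10, 15, 24, 31]
Old median = 9
Insert x = 23
Old length odd (9). Middle was index 4 = 9.
New length even (10). New median = avg of two middle elements.
x = 23: 7 elements are < x, 2 elements are > x.
New sorted list: [-12, -9, 3, 7, 9, 10, 15, 23, 24, 31]
New median = 19/2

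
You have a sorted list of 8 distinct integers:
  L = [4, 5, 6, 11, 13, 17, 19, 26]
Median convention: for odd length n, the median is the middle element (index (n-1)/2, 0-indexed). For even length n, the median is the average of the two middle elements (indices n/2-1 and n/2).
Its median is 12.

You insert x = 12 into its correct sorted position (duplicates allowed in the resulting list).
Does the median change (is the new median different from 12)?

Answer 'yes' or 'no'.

Old median = 12
Insert x = 12
New median = 12
Changed? no

Answer: no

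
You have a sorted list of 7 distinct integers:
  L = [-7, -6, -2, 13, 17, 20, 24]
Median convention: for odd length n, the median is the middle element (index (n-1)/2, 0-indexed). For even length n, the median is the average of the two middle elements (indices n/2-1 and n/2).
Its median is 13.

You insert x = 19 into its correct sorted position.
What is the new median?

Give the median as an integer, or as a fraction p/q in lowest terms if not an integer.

Old list (sorted, length 7): [-7, -6, -2, 13, 17, 20, 24]
Old median = 13
Insert x = 19
Old length odd (7). Middle was index 3 = 13.
New length even (8). New median = avg of two middle elements.
x = 19: 5 elements are < x, 2 elements are > x.
New sorted list: [-7, -6, -2, 13, 17, 19, 20, 24]
New median = 15

Answer: 15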